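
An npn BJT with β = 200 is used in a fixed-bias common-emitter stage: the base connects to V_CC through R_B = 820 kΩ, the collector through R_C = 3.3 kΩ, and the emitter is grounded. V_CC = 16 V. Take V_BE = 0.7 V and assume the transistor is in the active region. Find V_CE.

Base loop: V_CC = I_B·R_B + V_BE, so I_B = (16 − 0.7)/820 kΩ = 0.0187 mA.
In the active region I_C = β·I_B = 200 × 0.0187 = 3.73 mA.
Collector loop: V_CE = V_CC − I_C·R_C = 16 − 3.73×3.3 = 3.69 V.
Since V_CE = 3.69 V > V_CE(sat) ≈ 0.2 V, the transistor is in the active region as assumed.

V_CE ≈ 3.7 V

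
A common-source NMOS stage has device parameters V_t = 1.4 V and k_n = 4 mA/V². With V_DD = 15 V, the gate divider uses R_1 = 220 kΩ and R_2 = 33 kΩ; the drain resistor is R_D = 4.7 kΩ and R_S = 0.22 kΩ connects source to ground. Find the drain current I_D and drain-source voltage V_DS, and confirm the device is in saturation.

V_G = V_DD·R_2/(R_1+R_2) = 15×33/253 = 1.96 V.
Assume saturation: I_D = (k_n/2)(V_GS − V_t)² with V_GS = V_G − I_D·R_S = 1.96 − 0.22·I_D.
Substituting gives 0.0968·I_D² − 1.49·I_D + 0.619 = 0, with roots I_D = 0.428 or 15 mA.
The root I_D = 15 mA gives V_GS = -1.34 V ≤ V_t, so take I_D = 0.428 mA.
Then V_GS = 1.86 V and V_DS = V_DD − I_D(R_D+R_S) = 15 − 0.428×4.92 = 12.9 V.
Saturation requires V_DS ≥ V_GS − V_t = 0.462 V; 12.9 ≥ 0.462 ✓.

I_D ≈ 0.43 mA, V_DS ≈ 13 V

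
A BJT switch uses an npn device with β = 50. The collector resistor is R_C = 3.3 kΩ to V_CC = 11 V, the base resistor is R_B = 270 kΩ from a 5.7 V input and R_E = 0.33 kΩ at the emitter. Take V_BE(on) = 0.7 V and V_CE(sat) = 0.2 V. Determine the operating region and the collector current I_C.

active; I_C ≈ 0.87 mA

Assume active. Base-emitter loop: I_B = (V_BB − V_BE)/(R_B + (β+1)R_E) = (5.7 − 0.7)/(270 + 51×0.33) = 0.0174 mA.
I_C = β·I_B = 50×0.0174 = 0.872 mA.
V_CE = V_CC − I_C·R_C − I_E·R_E = 11 − 0.872×3.3 − 0.889×0.33 = 7.83 V > V_CE(sat), so the active-region assumption holds.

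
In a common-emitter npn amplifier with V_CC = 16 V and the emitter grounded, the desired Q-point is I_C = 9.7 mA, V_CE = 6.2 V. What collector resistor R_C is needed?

R_C ≈ 1 kΩ

Collector loop: V_CC = I_C·R_C + V_CE.
R_C = (V_CC − V_CE)/I_C = (16 − 6.2)/9.7 = 1.01 kΩ.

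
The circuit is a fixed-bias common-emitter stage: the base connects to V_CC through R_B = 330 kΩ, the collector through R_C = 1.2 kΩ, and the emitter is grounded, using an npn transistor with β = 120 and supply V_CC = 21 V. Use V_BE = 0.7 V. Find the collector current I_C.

I_C ≈ 7.4 mA

Base loop: V_CC = I_B·R_B + V_BE, so I_B = (21 − 0.7)/330 kΩ = 0.0615 mA.
In the active region I_C = β·I_B = 120 × 0.0615 = 7.38 mA.
Collector loop: V_CE = V_CC − I_C·R_C = 21 − 7.38×1.2 = 12.1 V.
Since V_CE = 12.1 V > V_CE(sat) ≈ 0.2 V, the transistor is in the active region as assumed.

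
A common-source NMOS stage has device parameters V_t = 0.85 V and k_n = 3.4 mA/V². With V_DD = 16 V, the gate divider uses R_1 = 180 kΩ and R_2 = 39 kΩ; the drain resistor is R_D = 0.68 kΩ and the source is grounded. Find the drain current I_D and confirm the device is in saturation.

V_G = V_DD·R_2/(R_1+R_2) = 16×39/219 = 2.85 V. With the source grounded, V_GS = V_G = 2.85 V.
Assume saturation: I_D = (k_n/2)(V_GS − V_t)² = (3.4/2)×(2.85 − 0.85)² = 1.7×2² = 6.8 mA.
V_DS = V_DD − I_D·R_D = 16 − 6.8×0.68 = 11.4 V.
Saturation requires V_DS ≥ V_GS − V_t = 2 V; 11.4 ≥ 2 ✓.

I_D ≈ 6.8 mA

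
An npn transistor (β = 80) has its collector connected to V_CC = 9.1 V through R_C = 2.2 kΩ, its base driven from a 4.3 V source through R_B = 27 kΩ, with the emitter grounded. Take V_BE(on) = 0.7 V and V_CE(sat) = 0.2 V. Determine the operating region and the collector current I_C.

saturation; I_C ≈ 4 mA

Assume active: I_B = (4.3 − 0.7)/27 = 0.133 mA, giving I_C = β·I_B = 10.7 mA.
But then V_CE = 9.1 − 10.7×2.2 = -14.4 V < V_CE(sat) = 0.2 V — impossible in the active region.
So the transistor is saturated. With V_CE = 0.2 V, I_C = (V_CC − 0.2)/R_C = 8.9/2.2 = 4.05 mA.
Check: β·I_B = 10.7 mA > I_C = 4.05 mA, confirming saturation.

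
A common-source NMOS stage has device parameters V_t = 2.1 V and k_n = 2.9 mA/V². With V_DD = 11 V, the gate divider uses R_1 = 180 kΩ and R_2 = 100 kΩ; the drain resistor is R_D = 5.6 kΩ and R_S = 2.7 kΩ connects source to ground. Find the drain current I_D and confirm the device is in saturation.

I_D ≈ 0.47 mA

V_G = V_DD·R_2/(R_1+R_2) = 11×100/280 = 3.93 V.
Assume saturation: I_D = (k_n/2)(V_GS − V_t)² with V_GS = V_G − I_D·R_S = 3.93 − 2.7·I_D.
Substituting gives 10.6·I_D² − 15.3·I_D + 4.85 = 0, with roots I_D = 0.467 or 0.982 mA.
The root I_D = 0.982 mA gives V_GS = 1.28 V ≤ V_t, so take I_D = 0.467 mA.
Then V_GS = 2.67 V and V_DS = V_DD − I_D(R_D+R_S) = 11 − 0.467×8.3 = 7.12 V.
Saturation requires V_DS ≥ V_GS − V_t = 0.568 V; 7.12 ≥ 0.568 ✓.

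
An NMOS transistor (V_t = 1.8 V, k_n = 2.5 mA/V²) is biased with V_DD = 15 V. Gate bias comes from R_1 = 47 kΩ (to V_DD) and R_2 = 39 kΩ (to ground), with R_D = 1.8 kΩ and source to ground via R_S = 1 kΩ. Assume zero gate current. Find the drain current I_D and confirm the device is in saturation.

V_G = V_DD·R_2/(R_1+R_2) = 15×39/86 = 6.8 V.
Assume saturation: I_D = (k_n/2)(V_GS − V_t)² with V_GS = V_G − I_D·R_S = 6.8 − 1·I_D.
Substituting gives 1.25·I_D² − 13.5·I_D + 31.3 = 0, with roots I_D = 3.36 or 7.44 mA.
The root I_D = 7.44 mA gives V_GS = -0.64 V ≤ V_t, so take I_D = 3.36 mA.
Then V_GS = 3.44 V and V_DS = V_DD − I_D(R_D+R_S) = 15 − 3.36×2.8 = 5.59 V.
Saturation requires V_DS ≥ V_GS − V_t = 1.64 V; 5.59 ≥ 1.64 ✓.

I_D ≈ 3.4 mA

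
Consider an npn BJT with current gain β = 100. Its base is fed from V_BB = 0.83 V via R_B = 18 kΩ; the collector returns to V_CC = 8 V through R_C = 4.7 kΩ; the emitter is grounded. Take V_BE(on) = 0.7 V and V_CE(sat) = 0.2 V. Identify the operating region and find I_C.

Assume active. Base-emitter loop: I_B = (V_BB − V_BE)/R_B = (0.83 − 0.7)/18 = 0.00722 mA.
I_C = β·I_B = 100×0.00722 = 0.722 mA.
V_CE = V_CC − I_C·R_C = 8 − 0.722×4.7 = 4.61 V > V_CE(sat), so the active-region assumption holds.

active; I_C ≈ 0.72 mA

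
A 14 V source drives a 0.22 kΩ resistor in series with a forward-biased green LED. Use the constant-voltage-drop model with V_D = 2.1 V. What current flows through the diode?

I ≈ 54 mA

KVL around the loop: 14 = V_D + I·R = 2.1 + I × 0.22 kΩ.
So I = (14 − 2.1) / 0.22 kΩ = 11.9 / 0.22 = 54.1 mA.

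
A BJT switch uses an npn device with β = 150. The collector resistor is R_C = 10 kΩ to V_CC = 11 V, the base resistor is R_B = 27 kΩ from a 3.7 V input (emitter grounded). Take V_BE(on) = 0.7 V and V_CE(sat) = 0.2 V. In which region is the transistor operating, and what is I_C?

Assume active: I_B = (3.7 − 0.7)/27 = 0.111 mA, giving I_C = β·I_B = 16.7 mA.
But then V_CE = 11 − 16.7×10 = -156 V < V_CE(sat) = 0.2 V — impossible in the active region.
So the transistor is saturated. With V_CE = 0.2 V, I_C = (V_CC − 0.2)/R_C = 10.8/10 = 1.08 mA.
Check: β·I_B = 16.7 mA > I_C = 1.08 mA, confirming saturation.

saturation; I_C ≈ 1.1 mA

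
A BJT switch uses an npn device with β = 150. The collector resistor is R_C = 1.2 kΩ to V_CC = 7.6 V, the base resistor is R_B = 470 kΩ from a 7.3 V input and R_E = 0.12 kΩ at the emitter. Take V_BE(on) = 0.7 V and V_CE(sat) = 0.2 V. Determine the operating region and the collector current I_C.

Assume active. Base-emitter loop: I_B = (V_BB − V_BE)/(R_B + (β+1)R_E) = (7.3 − 0.7)/(470 + 151×0.12) = 0.0135 mA.
I_C = β·I_B = 150×0.0135 = 2.03 mA.
V_CE = V_CC − I_C·R_C − I_E·R_E = 7.6 − 2.03×1.2 − 2.04×0.12 = 4.92 V > V_CE(sat), so the active-region assumption holds.

active; I_C ≈ 2 mA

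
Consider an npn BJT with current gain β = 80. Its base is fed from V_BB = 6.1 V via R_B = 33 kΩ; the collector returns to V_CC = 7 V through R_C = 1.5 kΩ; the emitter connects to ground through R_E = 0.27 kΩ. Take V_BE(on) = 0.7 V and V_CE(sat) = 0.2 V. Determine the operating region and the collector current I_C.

saturation; I_C ≈ 3.8 mA

Assume active: I_B = (6.1 − 0.7)/(33 + 81×0.27) = 0.0984 mA, I_C = β·I_B = 7.87 mA.
Then V_CE = 7 − 7.87×1.5 − 7.97×0.27 = -6.96 V < 0.2 V — the active assumption fails.
Re-solve with V_CE = 0.2 V. KCL at the emitter: V_E/R_E = (V_BB−0.7−V_E)/R_B + (V_CC−0.2−V_E)/R_C, giving V_E = 1.07 V.
I_C = (V_CC − 0.2 − V_E)/R_C = (6.8 − 1.07)/1.5 = 3.82 mA.
Check: I_B = (5.4 − 1.07)/33 = 0.131 mA, and β·I_B = 10.5 mA > I_C, confirming saturation.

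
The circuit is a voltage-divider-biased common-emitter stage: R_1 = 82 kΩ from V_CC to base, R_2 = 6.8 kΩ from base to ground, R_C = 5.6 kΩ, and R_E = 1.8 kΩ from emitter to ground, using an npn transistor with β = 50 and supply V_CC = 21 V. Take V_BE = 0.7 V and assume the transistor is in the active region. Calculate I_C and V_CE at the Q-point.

Thevenize the base divider: V_Th = V_CC·R_2/(R_1+R_2) = 21×6.8/88.8 = 1.61 V, R_Th = R_1‖R_2 = 6.28 kΩ.
Base-emitter loop: V_Th = I_B·R_Th + V_BE + (β+1)I_B·R_E, so I_B = (1.61 − 0.7) / (6.28 + 51×1.8) = 0.00926 mA.
I_C = β·I_B = 50×0.00926 = 0.463 mA, and I_E = (β+1)I_B = 0.472 mA.
V_CE = V_CC − I_C·R_C − I_E·R_E = 21 − 0.463×5.6 − 0.472×1.8 = 17.6 V.
V_CE = 17.6 V > 0.2 V confirms active-region operation.

I_C ≈ 0.46 mA, V_CE ≈ 18 V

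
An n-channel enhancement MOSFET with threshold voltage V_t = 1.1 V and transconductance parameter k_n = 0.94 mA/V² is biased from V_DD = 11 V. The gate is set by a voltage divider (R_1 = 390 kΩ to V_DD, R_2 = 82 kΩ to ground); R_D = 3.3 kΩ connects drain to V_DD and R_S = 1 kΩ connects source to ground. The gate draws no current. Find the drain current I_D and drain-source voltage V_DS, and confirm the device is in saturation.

I_D ≈ 0.18 mA, V_DS ≈ 10 V

V_G = V_DD·R_2/(R_1+R_2) = 11×82/472 = 1.91 V.
Assume saturation: I_D = (k_n/2)(V_GS − V_t)² with V_GS = V_G − I_D·R_S = 1.91 − 1·I_D.
Substituting gives 0.47·I_D² − 1.76·I_D + 0.309 = 0, with roots I_D = 0.184 or 3.57 mA.
The root I_D = 3.57 mA gives V_GS = -1.65 V ≤ V_t, so take I_D = 0.184 mA.
Then V_GS = 1.73 V and V_DS = V_DD − I_D(R_D+R_S) = 11 − 0.184×4.3 = 10.2 V.
Saturation requires V_DS ≥ V_GS − V_t = 0.627 V; 10.2 ≥ 0.627 ✓.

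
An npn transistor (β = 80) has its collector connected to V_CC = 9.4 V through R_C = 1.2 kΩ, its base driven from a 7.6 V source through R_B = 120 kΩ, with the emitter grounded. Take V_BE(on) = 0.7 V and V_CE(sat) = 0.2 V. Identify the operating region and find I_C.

Assume active. Base-emitter loop: I_B = (V_BB − V_BE)/R_B = (7.6 − 0.7)/120 = 0.0575 mA.
I_C = β·I_B = 80×0.0575 = 4.6 mA.
V_CE = V_CC − I_C·R_C = 9.4 − 4.6×1.2 = 3.88 V > V_CE(sat), so the active-region assumption holds.

active; I_C ≈ 4.6 mA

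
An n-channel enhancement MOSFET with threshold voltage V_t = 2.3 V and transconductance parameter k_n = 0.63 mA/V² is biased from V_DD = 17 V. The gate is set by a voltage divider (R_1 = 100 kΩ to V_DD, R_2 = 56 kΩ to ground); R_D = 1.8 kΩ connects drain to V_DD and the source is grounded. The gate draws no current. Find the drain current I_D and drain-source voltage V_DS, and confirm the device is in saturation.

I_D ≈ 4.6 mA, V_DS ≈ 8.8 V

V_G = V_DD·R_2/(R_1+R_2) = 17×56/156 = 6.1 V. With the source grounded, V_GS = V_G = 6.1 V.
Assume saturation: I_D = (k_n/2)(V_GS − V_t)² = (0.63/2)×(6.1 − 2.3)² = 0.315×3.8² = 4.55 mA.
V_DS = V_DD − I_D·R_D = 17 − 4.55×1.8 = 8.8 V.
Saturation requires V_DS ≥ V_GS − V_t = 3.8 V; 8.8 ≥ 3.8 ✓.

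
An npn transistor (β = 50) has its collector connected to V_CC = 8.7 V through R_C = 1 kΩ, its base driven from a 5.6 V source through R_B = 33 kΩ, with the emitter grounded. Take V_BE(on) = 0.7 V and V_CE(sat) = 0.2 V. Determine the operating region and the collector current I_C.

Assume active. Base-emitter loop: I_B = (V_BB − V_BE)/R_B = (5.6 − 0.7)/33 = 0.148 mA.
I_C = β·I_B = 50×0.148 = 7.42 mA.
V_CE = V_CC − I_C·R_C = 8.7 − 7.42×1 = 1.28 V > V_CE(sat), so the active-region assumption holds.

active; I_C ≈ 7.4 mA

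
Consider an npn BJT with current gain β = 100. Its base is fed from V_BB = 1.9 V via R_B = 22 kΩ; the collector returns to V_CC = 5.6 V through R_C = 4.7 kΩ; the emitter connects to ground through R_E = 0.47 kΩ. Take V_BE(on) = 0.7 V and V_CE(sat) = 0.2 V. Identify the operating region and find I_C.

Assume active: I_B = (1.9 − 0.7)/(22 + 101×0.47) = 0.0173 mA, I_C = β·I_B = 1.73 mA.
Then V_CE = 5.6 − 1.73×4.7 − 1.74×0.47 = -3.34 V < 0.2 V — the active assumption fails.
Re-solve with V_CE = 0.2 V. KCL at the emitter: V_E/R_E = (V_BB−0.7−V_E)/R_B + (V_CC−0.2−V_E)/R_C, giving V_E = 0.504 V.
I_C = (V_CC − 0.2 − V_E)/R_C = (5.4 − 0.504)/4.7 = 1.04 mA.
Check: I_B = (1.2 − 0.504)/22 = 0.0316 mA, and β·I_B = 3.16 mA > I_C, confirming saturation.

saturation; I_C ≈ 1 mA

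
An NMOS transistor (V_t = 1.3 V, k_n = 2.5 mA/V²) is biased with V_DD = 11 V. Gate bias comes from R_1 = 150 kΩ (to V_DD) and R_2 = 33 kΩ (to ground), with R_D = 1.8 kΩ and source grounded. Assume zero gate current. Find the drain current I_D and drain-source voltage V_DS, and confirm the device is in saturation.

V_G = V_DD·R_2/(R_1+R_2) = 11×33/183 = 1.98 V. With the source grounded, V_GS = V_G = 1.98 V.
Assume saturation: I_D = (k_n/2)(V_GS − V_t)² = (2.5/2)×(1.98 − 1.3)² = 1.25×0.684² = 0.584 mA.
V_DS = V_DD − I_D·R_D = 11 − 0.584×1.8 = 9.95 V.
Saturation requires V_DS ≥ V_GS − V_t = 0.684 V; 9.95 ≥ 0.684 ✓.

I_D ≈ 0.58 mA, V_DS ≈ 9.9 V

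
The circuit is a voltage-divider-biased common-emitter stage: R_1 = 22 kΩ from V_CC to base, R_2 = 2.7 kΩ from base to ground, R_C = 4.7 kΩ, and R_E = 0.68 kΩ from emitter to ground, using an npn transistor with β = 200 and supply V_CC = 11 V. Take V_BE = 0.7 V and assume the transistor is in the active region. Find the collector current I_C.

Thevenize the base divider: V_Th = V_CC·R_2/(R_1+R_2) = 11×2.7/24.7 = 1.2 V, R_Th = R_1‖R_2 = 2.4 kΩ.
Base-emitter loop: V_Th = I_B·R_Th + V_BE + (β+1)I_B·R_E, so I_B = (1.2 − 0.7) / (2.4 + 201×0.68) = 0.00361 mA.
I_C = β·I_B = 200×0.00361 = 0.722 mA, and I_E = (β+1)I_B = 0.726 mA.
V_CE = V_CC − I_C·R_C − I_E·R_E = 11 − 0.722×4.7 − 0.726×0.68 = 7.11 V.
V_CE = 7.11 V > 0.2 V confirms active-region operation.

I_C ≈ 0.72 mA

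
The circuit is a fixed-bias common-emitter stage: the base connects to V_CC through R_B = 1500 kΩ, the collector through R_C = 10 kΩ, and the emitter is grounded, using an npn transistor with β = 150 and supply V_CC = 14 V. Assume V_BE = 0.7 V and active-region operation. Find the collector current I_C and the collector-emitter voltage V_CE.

I_C ≈ 1.3 mA, V_CE ≈ 0.7 V

Base loop: V_CC = I_B·R_B + V_BE, so I_B = (14 − 0.7)/1500 kΩ = 0.00887 mA.
In the active region I_C = β·I_B = 150 × 0.00887 = 1.33 mA.
Collector loop: V_CE = V_CC − I_C·R_C = 14 − 1.33×10 = 0.7 V.
Since V_CE = 0.7 V > V_CE(sat) ≈ 0.2 V, the transistor is in the active region as assumed.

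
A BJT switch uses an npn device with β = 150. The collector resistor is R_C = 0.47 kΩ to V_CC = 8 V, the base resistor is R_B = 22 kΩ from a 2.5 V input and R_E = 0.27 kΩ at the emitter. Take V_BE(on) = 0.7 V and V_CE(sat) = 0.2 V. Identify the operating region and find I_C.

Assume active. Base-emitter loop: I_B = (V_BB − V_BE)/(R_B + (β+1)R_E) = (2.5 − 0.7)/(22 + 151×0.27) = 0.0287 mA.
I_C = β·I_B = 150×0.0287 = 4.3 mA.
V_CE = V_CC − I_C·R_C − I_E·R_E = 8 − 4.3×0.47 − 4.33×0.27 = 4.81 V > V_CE(sat), so the active-region assumption holds.

active; I_C ≈ 4.3 mA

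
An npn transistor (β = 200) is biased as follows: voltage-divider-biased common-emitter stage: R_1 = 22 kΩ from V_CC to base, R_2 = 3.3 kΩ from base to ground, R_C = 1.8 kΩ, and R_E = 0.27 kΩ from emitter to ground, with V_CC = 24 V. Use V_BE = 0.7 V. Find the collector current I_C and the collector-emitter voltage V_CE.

Thevenize the base divider: V_Th = V_CC·R_2/(R_1+R_2) = 24×3.3/25.3 = 3.13 V, R_Th = R_1‖R_2 = 2.87 kΩ.
Base-emitter loop: V_Th = I_B·R_Th + V_BE + (β+1)I_B·R_E, so I_B = (3.13 − 0.7) / (2.87 + 201×0.27) = 0.0425 mA.
I_C = β·I_B = 200×0.0425 = 8.51 mA, and I_E = (β+1)I_B = 8.55 mA.
V_CE = V_CC − I_C·R_C − I_E·R_E = 24 − 8.51×1.8 − 8.55×0.27 = 6.38 V.
V_CE = 6.38 V > 0.2 V confirms active-region operation.

I_C ≈ 8.5 mA, V_CE ≈ 6.4 V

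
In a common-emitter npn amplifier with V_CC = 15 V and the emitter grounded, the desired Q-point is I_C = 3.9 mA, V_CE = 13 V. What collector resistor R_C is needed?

R_C ≈ 0.51 kΩ

Collector loop: V_CC = I_C·R_C + V_CE.
R_C = (V_CC − V_CE)/I_C = (15 − 13)/3.9 = 0.513 kΩ.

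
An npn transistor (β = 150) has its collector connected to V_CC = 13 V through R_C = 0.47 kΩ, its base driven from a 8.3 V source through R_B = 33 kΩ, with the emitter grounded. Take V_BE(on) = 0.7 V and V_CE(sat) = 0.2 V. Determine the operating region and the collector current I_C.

saturation; I_C ≈ 27 mA

Assume active: I_B = (8.3 − 0.7)/33 = 0.23 mA, giving I_C = β·I_B = 34.5 mA.
But then V_CE = 13 − 34.5×0.47 = -3.24 V < V_CE(sat) = 0.2 V — impossible in the active region.
So the transistor is saturated. With V_CE = 0.2 V, I_C = (V_CC − 0.2)/R_C = 12.8/0.47 = 27.2 mA.
Check: β·I_B = 34.5 mA > I_C = 27.2 mA, confirming saturation.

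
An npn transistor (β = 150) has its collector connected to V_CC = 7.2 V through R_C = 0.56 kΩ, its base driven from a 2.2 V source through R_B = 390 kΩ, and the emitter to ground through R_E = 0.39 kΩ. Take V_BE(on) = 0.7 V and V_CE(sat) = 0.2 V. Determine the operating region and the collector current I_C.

Assume active. Base-emitter loop: I_B = (V_BB − V_BE)/(R_B + (β+1)R_E) = (2.2 − 0.7)/(390 + 151×0.39) = 0.00334 mA.
I_C = β·I_B = 150×0.00334 = 0.501 mA.
V_CE = V_CC − I_C·R_C − I_E·R_E = 7.2 − 0.501×0.56 − 0.505×0.39 = 6.72 V > V_CE(sat), so the active-region assumption holds.

active; I_C ≈ 0.5 mA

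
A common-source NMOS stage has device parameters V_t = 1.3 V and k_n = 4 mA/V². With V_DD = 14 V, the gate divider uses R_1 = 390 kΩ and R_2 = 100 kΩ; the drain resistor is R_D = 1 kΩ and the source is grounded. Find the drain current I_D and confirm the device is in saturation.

V_G = V_DD·R_2/(R_1+R_2) = 14×100/490 = 2.86 V. With the source grounded, V_GS = V_G = 2.86 V.
Assume saturation: I_D = (k_n/2)(V_GS − V_t)² = (4/2)×(2.86 − 1.3)² = 2×1.56² = 4.85 mA.
V_DS = V_DD − I_D·R_D = 14 − 4.85×1 = 9.15 V.
Saturation requires V_DS ≥ V_GS − V_t = 1.56 V; 9.15 ≥ 1.56 ✓.

I_D ≈ 4.8 mA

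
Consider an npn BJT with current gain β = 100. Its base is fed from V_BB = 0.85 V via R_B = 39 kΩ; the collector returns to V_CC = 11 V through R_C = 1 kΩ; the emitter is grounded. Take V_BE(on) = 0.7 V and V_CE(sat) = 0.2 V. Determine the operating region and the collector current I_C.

active; I_C ≈ 0.38 mA

Assume active. Base-emitter loop: I_B = (V_BB − V_BE)/R_B = (0.85 − 0.7)/39 = 0.00385 mA.
I_C = β·I_B = 100×0.00385 = 0.385 mA.
V_CE = V_CC − I_C·R_C = 11 − 0.385×1 = 10.6 V > V_CE(sat), so the active-region assumption holds.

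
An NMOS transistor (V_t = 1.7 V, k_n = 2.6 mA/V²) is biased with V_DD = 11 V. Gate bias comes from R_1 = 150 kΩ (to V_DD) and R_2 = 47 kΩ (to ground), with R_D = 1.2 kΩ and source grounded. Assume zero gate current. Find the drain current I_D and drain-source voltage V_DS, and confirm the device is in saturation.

V_G = V_DD·R_2/(R_1+R_2) = 11×47/197 = 2.62 V. With the source grounded, V_GS = V_G = 2.62 V.
Assume saturation: I_D = (k_n/2)(V_GS − V_t)² = (2.6/2)×(2.62 − 1.7)² = 1.3×0.924² = 1.11 mA.
V_DS = V_DD − I_D·R_D = 11 − 1.11×1.2 = 9.67 V.
Saturation requires V_DS ≥ V_GS − V_t = 0.924 V; 9.67 ≥ 0.924 ✓.

I_D ≈ 1.1 mA, V_DS ≈ 9.7 V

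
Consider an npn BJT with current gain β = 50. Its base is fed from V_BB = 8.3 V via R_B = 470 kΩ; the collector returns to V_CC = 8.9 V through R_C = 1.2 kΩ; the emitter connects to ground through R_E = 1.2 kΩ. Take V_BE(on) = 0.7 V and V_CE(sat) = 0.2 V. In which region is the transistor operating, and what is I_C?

Assume active. Base-emitter loop: I_B = (V_BB − V_BE)/(R_B + (β+1)R_E) = (8.3 − 0.7)/(470 + 51×1.2) = 0.0143 mA.
I_C = β·I_B = 50×0.0143 = 0.715 mA.
V_CE = V_CC − I_C·R_C − I_E·R_E = 8.9 − 0.715×1.2 − 0.73×1.2 = 7.17 V > V_CE(sat), so the active-region assumption holds.

active; I_C ≈ 0.72 mA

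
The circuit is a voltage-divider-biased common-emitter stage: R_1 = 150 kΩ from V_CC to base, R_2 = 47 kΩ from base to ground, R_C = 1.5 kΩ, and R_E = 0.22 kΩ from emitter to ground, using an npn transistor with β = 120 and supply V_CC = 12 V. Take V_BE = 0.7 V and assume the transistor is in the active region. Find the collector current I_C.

I_C ≈ 4.2 mA

Thevenize the base divider: V_Th = V_CC·R_2/(R_1+R_2) = 12×47/197 = 2.86 V, R_Th = R_1‖R_2 = 35.8 kΩ.
Base-emitter loop: V_Th = I_B·R_Th + V_BE + (β+1)I_B·R_E, so I_B = (2.86 − 0.7) / (35.8 + 121×0.22) = 0.0347 mA.
I_C = β·I_B = 120×0.0347 = 4.16 mA, and I_E = (β+1)I_B = 4.19 mA.
V_CE = V_CC − I_C·R_C − I_E·R_E = 12 − 4.16×1.5 − 4.19×0.22 = 4.84 V.
V_CE = 4.84 V > 0.2 V confirms active-region operation.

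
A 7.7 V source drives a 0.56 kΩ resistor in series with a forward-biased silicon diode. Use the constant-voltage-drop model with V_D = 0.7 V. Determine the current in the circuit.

I ≈ 12 mA

KVL around the loop: 7.7 = V_D + I·R = 0.7 + I × 0.56 kΩ.
So I = (7.7 − 0.7) / 0.56 kΩ = 7 / 0.56 = 12.5 mA.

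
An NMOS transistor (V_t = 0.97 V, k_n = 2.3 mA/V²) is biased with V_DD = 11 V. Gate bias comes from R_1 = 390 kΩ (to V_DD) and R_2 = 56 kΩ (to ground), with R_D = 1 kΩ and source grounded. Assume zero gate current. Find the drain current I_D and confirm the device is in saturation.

V_G = V_DD·R_2/(R_1+R_2) = 11×56/446 = 1.38 V. With the source grounded, V_GS = V_G = 1.38 V.
Assume saturation: I_D = (k_n/2)(V_GS − V_t)² = (2.3/2)×(1.38 − 0.97)² = 1.15×0.411² = 0.194 mA.
V_DS = V_DD − I_D·R_D = 11 − 0.194×1 = 10.8 V.
Saturation requires V_DS ≥ V_GS − V_t = 0.411 V; 10.8 ≥ 0.411 ✓.

I_D ≈ 0.19 mA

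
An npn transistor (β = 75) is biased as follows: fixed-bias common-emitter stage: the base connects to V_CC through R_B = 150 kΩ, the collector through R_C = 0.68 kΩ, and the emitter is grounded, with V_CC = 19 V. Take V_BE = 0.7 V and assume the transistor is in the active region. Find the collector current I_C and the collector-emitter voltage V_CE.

Base loop: V_CC = I_B·R_B + V_BE, so I_B = (19 − 0.7)/150 kΩ = 0.122 mA.
In the active region I_C = β·I_B = 75 × 0.122 = 9.15 mA.
Collector loop: V_CE = V_CC − I_C·R_C = 19 − 9.15×0.68 = 12.8 V.
Since V_CE = 12.8 V > V_CE(sat) ≈ 0.2 V, the transistor is in the active region as assumed.

I_C ≈ 9.2 mA, V_CE ≈ 13 V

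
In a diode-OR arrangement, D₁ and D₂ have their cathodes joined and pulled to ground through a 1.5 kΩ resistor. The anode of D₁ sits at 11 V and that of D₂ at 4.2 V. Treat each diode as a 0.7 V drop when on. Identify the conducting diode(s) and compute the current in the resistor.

Only D₁ conducts; I_R ≈ 6.9 mA

Assume both conduct. Then node N would need to be at both 11−0.7 = 10.3 V and 4.2−0.7 = 3.5 V, which is impossible.
Assume only D₁ conducts: V_N = 11 − 0.7 = 10.3 V, so I_R = 10.3/1.5 = 6.87 mA.
Check D₂: its anode-to-cathode voltage is 4.2 − 10.3 = -6.1 V < 0.7 V, so it is off. The assumption is consistent.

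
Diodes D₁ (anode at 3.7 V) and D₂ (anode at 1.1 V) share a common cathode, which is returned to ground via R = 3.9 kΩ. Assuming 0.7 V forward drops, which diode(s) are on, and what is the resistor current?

Only D₁ conducts; I_R ≈ 0.77 mA

Assume both conduct. Then node N would need to be at both 3.7−0.7 = 3 V and 1.1−0.7 = 0.4 V, which is impossible.
Assume only D₁ conducts: V_N = 3.7 − 0.7 = 3 V, so I_R = 3/3.9 = 0.769 mA.
Check D₂: its anode-to-cathode voltage is 1.1 − 3 = -1.9 V < 0.7 V, so it is off. The assumption is consistent.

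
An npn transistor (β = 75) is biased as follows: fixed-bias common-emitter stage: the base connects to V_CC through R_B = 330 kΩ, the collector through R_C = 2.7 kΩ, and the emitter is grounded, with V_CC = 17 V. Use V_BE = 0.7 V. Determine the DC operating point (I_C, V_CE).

Base loop: V_CC = I_B·R_B + V_BE, so I_B = (17 − 0.7)/330 kΩ = 0.0494 mA.
In the active region I_C = β·I_B = 75 × 0.0494 = 3.7 mA.
Collector loop: V_CE = V_CC − I_C·R_C = 17 − 3.7×2.7 = 7 V.
Since V_CE = 7 V > V_CE(sat) ≈ 0.2 V, the transistor is in the active region as assumed.

I_C ≈ 3.7 mA, V_CE ≈ 7 V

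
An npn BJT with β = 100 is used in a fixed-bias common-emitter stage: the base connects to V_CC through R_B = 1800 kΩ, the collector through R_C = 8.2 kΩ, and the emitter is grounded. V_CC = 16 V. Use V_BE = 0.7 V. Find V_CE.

Base loop: V_CC = I_B·R_B + V_BE, so I_B = (16 − 0.7)/1800 kΩ = 0.0085 mA.
In the active region I_C = β·I_B = 100 × 0.0085 = 0.85 mA.
Collector loop: V_CE = V_CC − I_C·R_C = 16 − 0.85×8.2 = 9.03 V.
Since V_CE = 9.03 V > V_CE(sat) ≈ 0.2 V, the transistor is in the active region as assumed.

V_CE ≈ 9 V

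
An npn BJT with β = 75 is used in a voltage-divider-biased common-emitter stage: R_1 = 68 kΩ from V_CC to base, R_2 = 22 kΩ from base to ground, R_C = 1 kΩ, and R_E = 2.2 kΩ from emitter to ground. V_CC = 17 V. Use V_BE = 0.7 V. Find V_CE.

Thevenize the base divider: V_Th = V_CC·R_2/(R_1+R_2) = 17×22/90 = 4.16 V, R_Th = R_1‖R_2 = 16.6 kΩ.
Base-emitter loop: V_Th = I_B·R_Th + V_BE + (β+1)I_B·R_E, so I_B = (4.16 − 0.7) / (16.6 + 76×2.2) = 0.0188 mA.
I_C = β·I_B = 75×0.0188 = 1.41 mA, and I_E = (β+1)I_B = 1.43 mA.
V_CE = V_CC − I_C·R_C − I_E·R_E = 17 − 1.41×1 − 1.43×2.2 = 12.4 V.
V_CE = 12.4 V > 0.2 V confirms active-region operation.

V_CE ≈ 12 V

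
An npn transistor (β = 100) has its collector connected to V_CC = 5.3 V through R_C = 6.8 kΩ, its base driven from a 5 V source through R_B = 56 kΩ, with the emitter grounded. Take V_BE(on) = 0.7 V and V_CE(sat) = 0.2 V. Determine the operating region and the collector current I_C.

Assume active: I_B = (5 − 0.7)/56 = 0.0768 mA, giving I_C = β·I_B = 7.68 mA.
But then V_CE = 5.3 − 7.68×6.8 = -46.9 V < V_CE(sat) = 0.2 V — impossible in the active region.
So the transistor is saturated. With V_CE = 0.2 V, I_C = (V_CC − 0.2)/R_C = 5.1/6.8 = 0.75 mA.
Check: β·I_B = 7.68 mA > I_C = 0.75 mA, confirming saturation.

saturation; I_C ≈ 0.75 mA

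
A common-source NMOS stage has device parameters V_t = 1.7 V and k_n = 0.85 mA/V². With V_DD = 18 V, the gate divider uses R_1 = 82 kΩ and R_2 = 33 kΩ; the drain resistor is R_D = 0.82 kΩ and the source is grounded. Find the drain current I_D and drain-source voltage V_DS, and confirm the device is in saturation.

V_G = V_DD·R_2/(R_1+R_2) = 18×33/115 = 5.17 V. With the source grounded, V_GS = V_G = 5.17 V.
Assume saturation: I_D = (k_n/2)(V_GS − V_t)² = (0.85/2)×(5.17 − 1.7)² = 0.425×3.47² = 5.1 mA.
V_DS = V_DD − I_D·R_D = 18 − 5.1×0.82 = 13.8 V.
Saturation requires V_DS ≥ V_GS − V_t = 3.47 V; 13.8 ≥ 3.47 ✓.

I_D ≈ 5.1 mA, V_DS ≈ 14 V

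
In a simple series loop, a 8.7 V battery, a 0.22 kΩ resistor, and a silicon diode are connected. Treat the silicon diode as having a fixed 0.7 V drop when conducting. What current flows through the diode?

I ≈ 36 mA

KVL around the loop: 8.7 = V_D + I·R = 0.7 + I × 0.22 kΩ.
So I = (8.7 − 0.7) / 0.22 kΩ = 8 / 0.22 = 36.4 mA.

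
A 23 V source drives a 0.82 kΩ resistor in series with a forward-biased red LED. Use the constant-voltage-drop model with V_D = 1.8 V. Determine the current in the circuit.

KVL around the loop: 23 = V_D + I·R = 1.8 + I × 0.82 kΩ.
So I = (23 − 1.8) / 0.82 kΩ = 21.2 / 0.82 = 25.9 mA.

I ≈ 26 mA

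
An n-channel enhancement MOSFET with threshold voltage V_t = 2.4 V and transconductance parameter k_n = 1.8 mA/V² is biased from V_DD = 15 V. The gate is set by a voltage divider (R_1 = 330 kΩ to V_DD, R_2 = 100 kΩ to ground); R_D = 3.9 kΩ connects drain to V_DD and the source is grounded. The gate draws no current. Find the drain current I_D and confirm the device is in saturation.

I_D ≈ 1.1 mA

V_G = V_DD·R_2/(R_1+R_2) = 15×100/430 = 3.49 V. With the source grounded, V_GS = V_G = 3.49 V.
Assume saturation: I_D = (k_n/2)(V_GS − V_t)² = (1.8/2)×(3.49 − 2.4)² = 0.9×1.09² = 1.07 mA.
V_DS = V_DD − I_D·R_D = 15 − 1.07×3.9 = 10.8 V.
Saturation requires V_DS ≥ V_GS − V_t = 1.09 V; 10.8 ≥ 1.09 ✓.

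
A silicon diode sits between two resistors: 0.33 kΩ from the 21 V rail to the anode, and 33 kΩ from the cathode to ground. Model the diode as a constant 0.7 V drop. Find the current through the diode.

The two resistors are in series with the diode, so KVL gives 21 = I·0.33 + 0.7 + I·33.
I = (21 − 0.7) / (0.33 + 33) kΩ = 20.3 / 33.3 = 0.609 mA.

I ≈ 0.61 mA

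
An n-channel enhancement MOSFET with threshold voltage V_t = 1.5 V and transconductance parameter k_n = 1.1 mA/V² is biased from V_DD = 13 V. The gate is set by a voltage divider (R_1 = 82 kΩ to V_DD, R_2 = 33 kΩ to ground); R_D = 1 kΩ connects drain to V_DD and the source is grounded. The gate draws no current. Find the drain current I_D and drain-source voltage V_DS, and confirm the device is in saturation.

V_G = V_DD·R_2/(R_1+R_2) = 13×33/115 = 3.73 V. With the source grounded, V_GS = V_G = 3.73 V.
Assume saturation: I_D = (k_n/2)(V_GS − V_t)² = (1.1/2)×(3.73 − 1.5)² = 0.55×2.23² = 2.74 mA.
V_DS = V_DD − I_D·R_D = 13 − 2.74×1 = 10.3 V.
Saturation requires V_DS ≥ V_GS − V_t = 2.23 V; 10.3 ≥ 2.23 ✓.

I_D ≈ 2.7 mA, V_DS ≈ 10 V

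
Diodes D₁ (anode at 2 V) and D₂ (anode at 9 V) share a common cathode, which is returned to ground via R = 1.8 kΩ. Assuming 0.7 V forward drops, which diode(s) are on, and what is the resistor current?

Only D₂ conducts; I_R ≈ 4.6 mA

Assume both conduct. Then node N would need to be at both 2−0.7 = 1.3 V and 9−0.7 = 8.3 V, which is impossible.
Assume only D₂ conducts: V_N = 9 − 0.7 = 8.3 V, so I_R = 8.3/1.8 = 4.61 mA.
Check D₁: its anode-to-cathode voltage is 2 − 8.3 = -6.3 V < 0.7 V, so it is off. The assumption is consistent.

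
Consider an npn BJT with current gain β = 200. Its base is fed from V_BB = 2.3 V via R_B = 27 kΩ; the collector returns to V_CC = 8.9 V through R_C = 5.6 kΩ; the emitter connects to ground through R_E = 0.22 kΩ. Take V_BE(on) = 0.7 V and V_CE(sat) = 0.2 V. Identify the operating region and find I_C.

Assume active: I_B = (2.3 − 0.7)/(27 + 201×0.22) = 0.0225 mA, I_C = β·I_B = 4.49 mA.
Then V_CE = 8.9 − 4.49×5.6 − 4.52×0.22 = -17.3 V < 0.2 V — the active assumption fails.
Re-solve with V_CE = 0.2 V. KCL at the emitter: V_E/R_E = (V_BB−0.7−V_E)/R_B + (V_CC−0.2−V_E)/R_C, giving V_E = 0.339 V.
I_C = (V_CC − 0.2 − V_E)/R_C = (8.7 − 0.339)/5.6 = 1.49 mA.
Check: I_B = (1.6 − 0.339)/27 = 0.0467 mA, and β·I_B = 9.34 mA > I_C, confirming saturation.

saturation; I_C ≈ 1.5 mA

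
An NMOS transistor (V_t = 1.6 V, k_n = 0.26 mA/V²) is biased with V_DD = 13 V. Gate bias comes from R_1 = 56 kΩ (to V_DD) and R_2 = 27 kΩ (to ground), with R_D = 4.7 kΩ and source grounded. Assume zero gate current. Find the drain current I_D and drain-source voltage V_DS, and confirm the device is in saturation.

I_D ≈ 0.9 mA, V_DS ≈ 8.8 V

V_G = V_DD·R_2/(R_1+R_2) = 13×27/83 = 4.23 V. With the source grounded, V_GS = V_G = 4.23 V.
Assume saturation: I_D = (k_n/2)(V_GS − V_t)² = (0.26/2)×(4.23 − 1.6)² = 0.13×2.63² = 0.898 mA.
V_DS = V_DD − I_D·R_D = 13 − 0.898×4.7 = 8.78 V.
Saturation requires V_DS ≥ V_GS − V_t = 2.63 V; 8.78 ≥ 2.63 ✓.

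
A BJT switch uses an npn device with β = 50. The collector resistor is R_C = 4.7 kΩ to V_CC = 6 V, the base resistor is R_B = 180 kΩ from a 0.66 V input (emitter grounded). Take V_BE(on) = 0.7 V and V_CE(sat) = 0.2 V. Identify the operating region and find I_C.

cutoff; I_C ≈ 0

V_BB = 0.66 V ≤ V_BE(on) = 0.7 V, so the base-emitter junction is not forward biased.
The transistor is in cutoff: I_B = I_C = 0.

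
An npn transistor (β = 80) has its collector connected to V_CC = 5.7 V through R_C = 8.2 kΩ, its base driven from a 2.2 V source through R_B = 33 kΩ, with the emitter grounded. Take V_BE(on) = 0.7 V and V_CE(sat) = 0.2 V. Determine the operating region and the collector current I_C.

saturation; I_C ≈ 0.67 mA

Assume active: I_B = (2.2 − 0.7)/33 = 0.0455 mA, giving I_C = β·I_B = 3.64 mA.
But then V_CE = 5.7 − 3.64×8.2 = -24.1 V < V_CE(sat) = 0.2 V — impossible in the active region.
So the transistor is saturated. With V_CE = 0.2 V, I_C = (V_CC − 0.2)/R_C = 5.5/8.2 = 0.671 mA.
Check: β·I_B = 3.64 mA > I_C = 0.671 mA, confirming saturation.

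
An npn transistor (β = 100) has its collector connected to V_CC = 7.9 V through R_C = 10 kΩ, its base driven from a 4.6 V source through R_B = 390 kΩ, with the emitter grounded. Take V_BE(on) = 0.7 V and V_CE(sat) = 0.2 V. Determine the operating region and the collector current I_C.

Assume active: I_B = (4.6 − 0.7)/390 = 0.01 mA, giving I_C = β·I_B = 1 mA.
But then V_CE = 7.9 − 1×10 = -2.1 V < V_CE(sat) = 0.2 V — impossible in the active region.
So the transistor is saturated. With V_CE = 0.2 V, I_C = (V_CC − 0.2)/R_C = 7.7/10 = 0.77 mA.
Check: β·I_B = 1 mA > I_C = 0.77 mA, confirming saturation.

saturation; I_C ≈ 0.77 mA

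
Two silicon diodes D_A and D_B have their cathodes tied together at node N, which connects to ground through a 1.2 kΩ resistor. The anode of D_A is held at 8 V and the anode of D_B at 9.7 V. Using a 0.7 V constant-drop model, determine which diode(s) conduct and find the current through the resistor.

Only D_B conducts; I_R ≈ 7.5 mA

Assume both conduct. Then node N would need to be at both 8−0.7 = 7.3 V and 9.7−0.7 = 9 V, which is impossible.
Assume only D_B conducts: V_N = 9.7 − 0.7 = 9 V, so I_R = 9/1.2 = 7.5 mA.
Check D_A: its anode-to-cathode voltage is 8 − 9 = -1 V < 0.7 V, so it is off. The assumption is consistent.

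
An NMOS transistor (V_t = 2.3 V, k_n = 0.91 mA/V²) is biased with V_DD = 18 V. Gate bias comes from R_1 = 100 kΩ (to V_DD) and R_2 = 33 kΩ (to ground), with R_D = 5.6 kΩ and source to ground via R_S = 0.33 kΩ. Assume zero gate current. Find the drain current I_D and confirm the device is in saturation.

I_D ≈ 1.3 mA

V_G = V_DD·R_2/(R_1+R_2) = 18×33/133 = 4.47 V.
Assume saturation: I_D = (k_n/2)(V_GS − V_t)² with V_GS = V_G − I_D·R_S = 4.47 − 0.33·I_D.
Substituting gives 0.0495·I_D² − 1.65·I_D + 2.13 = 0, with roots I_D = 1.35 or 32 mA.
The root I_D = 32 mA gives V_GS = -6.08 V ≤ V_t, so take I_D = 1.35 mA.
Then V_GS = 4.02 V and V_DS = V_DD − I_D(R_D+R_S) = 18 − 1.35×5.93 = 10 V.
Saturation requires V_DS ≥ V_GS − V_t = 1.72 V; 10 ≥ 1.72 ✓.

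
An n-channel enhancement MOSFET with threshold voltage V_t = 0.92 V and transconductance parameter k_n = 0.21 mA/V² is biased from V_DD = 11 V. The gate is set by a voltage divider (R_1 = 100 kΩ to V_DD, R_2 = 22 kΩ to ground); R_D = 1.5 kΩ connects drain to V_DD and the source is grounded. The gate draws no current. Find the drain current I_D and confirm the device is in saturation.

I_D ≈ 0.12 mA

V_G = V_DD·R_2/(R_1+R_2) = 11×22/122 = 1.98 V. With the source grounded, V_GS = V_G = 1.98 V.
Assume saturation: I_D = (k_n/2)(V_GS − V_t)² = (0.21/2)×(1.98 − 0.92)² = 0.105×1.06² = 0.119 mA.
V_DS = V_DD − I_D·R_D = 11 − 0.119×1.5 = 10.8 V.
Saturation requires V_DS ≥ V_GS − V_t = 1.06 V; 10.8 ≥ 1.06 ✓.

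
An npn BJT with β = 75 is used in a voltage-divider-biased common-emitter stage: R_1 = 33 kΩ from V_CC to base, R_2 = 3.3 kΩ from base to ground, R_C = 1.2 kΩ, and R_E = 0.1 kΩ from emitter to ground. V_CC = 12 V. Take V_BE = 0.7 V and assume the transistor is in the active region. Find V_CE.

Thevenize the base divider: V_Th = V_CC·R_2/(R_1+R_2) = 12×3.3/36.3 = 1.09 V, R_Th = R_1‖R_2 = 3 kΩ.
Base-emitter loop: V_Th = I_B·R_Th + V_BE + (β+1)I_B·R_E, so I_B = (1.09 − 0.7) / (3 + 76×0.1) = 0.0369 mA.
I_C = β·I_B = 75×0.0369 = 2.77 mA, and I_E = (β+1)I_B = 2.8 mA.
V_CE = V_CC − I_C·R_C − I_E·R_E = 12 − 2.77×1.2 − 2.8×0.1 = 8.4 V.
V_CE = 8.4 V > 0.2 V confirms active-region operation.

V_CE ≈ 8.4 V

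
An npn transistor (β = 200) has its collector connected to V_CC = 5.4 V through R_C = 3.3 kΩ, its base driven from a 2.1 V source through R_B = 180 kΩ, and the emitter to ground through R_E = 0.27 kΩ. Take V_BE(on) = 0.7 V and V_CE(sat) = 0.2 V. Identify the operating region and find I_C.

Assume active. Base-emitter loop: I_B = (V_BB − V_BE)/(R_B + (β+1)R_E) = (2.1 − 0.7)/(180 + 201×0.27) = 0.00598 mA.
I_C = β·I_B = 200×0.00598 = 1.2 mA.
V_CE = V_CC − I_C·R_C − I_E·R_E = 5.4 − 1.2×3.3 − 1.2×0.27 = 1.13 V > V_CE(sat), so the active-region assumption holds.

active; I_C ≈ 1.2 mA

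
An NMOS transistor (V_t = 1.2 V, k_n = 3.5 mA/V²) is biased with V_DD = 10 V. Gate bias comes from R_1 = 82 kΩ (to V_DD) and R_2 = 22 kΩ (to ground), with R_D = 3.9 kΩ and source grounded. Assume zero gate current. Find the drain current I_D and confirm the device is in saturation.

I_D ≈ 1.5 mA

V_G = V_DD·R_2/(R_1+R_2) = 10×22/104 = 2.12 V. With the source grounded, V_GS = V_G = 2.12 V.
Assume saturation: I_D = (k_n/2)(V_GS − V_t)² = (3.5/2)×(2.12 − 1.2)² = 1.75×0.915² = 1.47 mA.
V_DS = V_DD − I_D·R_D = 10 − 1.47×3.9 = 4.28 V.
Saturation requires V_DS ≥ V_GS − V_t = 0.915 V; 4.28 ≥ 0.915 ✓.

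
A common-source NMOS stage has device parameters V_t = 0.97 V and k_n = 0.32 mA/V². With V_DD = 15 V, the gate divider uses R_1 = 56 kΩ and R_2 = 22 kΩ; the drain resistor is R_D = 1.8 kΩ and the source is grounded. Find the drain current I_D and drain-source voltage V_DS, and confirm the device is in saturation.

I_D ≈ 1.7 mA, V_DS ≈ 12 V

V_G = V_DD·R_2/(R_1+R_2) = 15×22/78 = 4.23 V. With the source grounded, V_GS = V_G = 4.23 V.
Assume saturation: I_D = (k_n/2)(V_GS − V_t)² = (0.32/2)×(4.23 − 0.97)² = 0.16×3.26² = 1.7 mA.
V_DS = V_DD − I_D·R_D = 15 − 1.7×1.8 = 11.9 V.
Saturation requires V_DS ≥ V_GS − V_t = 3.26 V; 11.9 ≥ 3.26 ✓.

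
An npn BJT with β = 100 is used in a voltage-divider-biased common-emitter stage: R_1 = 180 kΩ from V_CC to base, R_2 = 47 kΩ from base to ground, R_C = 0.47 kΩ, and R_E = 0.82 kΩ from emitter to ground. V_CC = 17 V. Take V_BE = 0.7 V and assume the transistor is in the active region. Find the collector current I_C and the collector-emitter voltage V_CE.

Thevenize the base divider: V_Th = V_CC·R_2/(R_1+R_2) = 17×47/227 = 3.52 V, R_Th = R_1‖R_2 = 37.3 kΩ.
Base-emitter loop: V_Th = I_B·R_Th + V_BE + (β+1)I_B·R_E, so I_B = (3.52 − 0.7) / (37.3 + 101×0.82) = 0.0235 mA.
I_C = β·I_B = 100×0.0235 = 2.35 mA, and I_E = (β+1)I_B = 2.37 mA.
V_CE = V_CC − I_C·R_C − I_E·R_E = 17 − 2.35×0.47 − 2.37×0.82 = 14 V.
V_CE = 14 V > 0.2 V confirms active-region operation.

I_C ≈ 2.3 mA, V_CE ≈ 14 V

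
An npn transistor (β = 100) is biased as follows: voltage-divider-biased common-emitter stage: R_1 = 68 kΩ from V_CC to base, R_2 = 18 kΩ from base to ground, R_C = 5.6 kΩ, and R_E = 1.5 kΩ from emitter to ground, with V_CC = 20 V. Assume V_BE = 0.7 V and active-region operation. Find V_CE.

Thevenize the base divider: V_Th = V_CC·R_2/(R_1+R_2) = 20×18/86 = 4.19 V, R_Th = R_1‖R_2 = 14.2 kΩ.
Base-emitter loop: V_Th = I_B·R_Th + V_BE + (β+1)I_B·R_E, so I_B = (4.19 − 0.7) / (14.2 + 101×1.5) = 0.021 mA.
I_C = β·I_B = 100×0.021 = 2.1 mA, and I_E = (β+1)I_B = 2.12 mA.
V_CE = V_CC − I_C·R_C − I_E·R_E = 20 − 2.1×5.6 − 2.12×1.5 = 5.03 V.
V_CE = 5.03 V > 0.2 V confirms active-region operation.

V_CE ≈ 5 V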